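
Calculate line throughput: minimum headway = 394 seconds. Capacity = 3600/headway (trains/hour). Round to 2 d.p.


Capacity = 3600 / headway
Capacity = 3600 / 394
Capacity = 9.14 trains/hour

9.14


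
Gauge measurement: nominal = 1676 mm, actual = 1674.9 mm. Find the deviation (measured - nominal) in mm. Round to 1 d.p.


Deviation = measured - nominal
Deviation = 1674.9 - 1676
Deviation = -1.1 mm

-1.1


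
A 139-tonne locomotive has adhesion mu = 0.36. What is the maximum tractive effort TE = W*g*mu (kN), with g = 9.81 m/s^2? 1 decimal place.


TE_max = W * g * mu
TE_max = 139 * 9.81 * 0.36
TE_max = 1363.59 * 0.36
TE_max = 490.9 kN

490.9


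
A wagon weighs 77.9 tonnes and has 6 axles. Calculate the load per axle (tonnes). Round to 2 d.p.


Load per axle = total weight / number of axles
Load = 77.9 / 6
Load = 12.98 tonnes

12.98


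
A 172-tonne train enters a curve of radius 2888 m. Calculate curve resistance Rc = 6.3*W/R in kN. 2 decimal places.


Rc = 6.3 * W / R
Rc = 6.3 * 172 / 2888
Rc = 1083.6 / 2888
Rc = 0.38 kN

0.38


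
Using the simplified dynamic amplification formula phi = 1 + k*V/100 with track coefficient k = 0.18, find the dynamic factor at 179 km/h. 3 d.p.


phi = 1 + k * V / 100
phi = 1 + 0.18 * 179 / 100
phi = 1 + 0.3222
phi = 1.322

1.322


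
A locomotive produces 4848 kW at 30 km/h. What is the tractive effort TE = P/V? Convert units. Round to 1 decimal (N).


Convert: P = 4848 kW = 4848000 W
V = 30 / 3.6 = 8.3333 m/s
TE = 4848000 / 8.3333
TE = 581760.0 N

581760.0


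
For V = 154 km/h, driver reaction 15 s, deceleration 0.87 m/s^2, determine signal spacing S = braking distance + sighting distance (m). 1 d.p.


V = 154 / 3.6 = 42.7778 m/s
Braking distance = 42.7778^2 / (2*0.87) = 1051.6887 m
Sighting distance = 42.7778 * 15 = 641.6667 m
S = 1051.6887 + 641.6667 = 1693.4 m

1693.4


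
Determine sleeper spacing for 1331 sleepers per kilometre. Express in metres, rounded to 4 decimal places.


Spacing = 1000 m / number of sleepers
Spacing = 1000 / 1331
Spacing = 0.7513 m

0.7513


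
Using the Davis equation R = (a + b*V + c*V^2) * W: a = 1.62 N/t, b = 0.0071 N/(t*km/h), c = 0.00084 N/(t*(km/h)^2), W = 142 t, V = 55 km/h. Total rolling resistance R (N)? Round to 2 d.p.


b*V = 0.0071 * 55 = 0.3905
c*V^2 = 0.00084 * 3025 = 2.541
R_per_t = 1.62 + 0.3905 + 2.541 = 4.5515 N/t
R_total = 4.5515 * 142 = 646.31 N

646.31


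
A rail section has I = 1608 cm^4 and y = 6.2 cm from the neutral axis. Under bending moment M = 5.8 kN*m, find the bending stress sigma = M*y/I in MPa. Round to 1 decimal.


Convert units:
M = 5.8 kN*m = 5800000 N*mm
y = 6.2 cm = 62 mm
I = 1608 cm^4 = 16080000 mm^4
sigma = 5800000 * 62 / 16080000
sigma = 22.4 MPa

22.4


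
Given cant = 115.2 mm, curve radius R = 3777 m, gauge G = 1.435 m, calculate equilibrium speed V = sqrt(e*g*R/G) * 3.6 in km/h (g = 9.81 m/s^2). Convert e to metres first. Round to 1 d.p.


Convert cant: e = 115.2 mm = 0.1152 m
V_ms = sqrt(0.1152 * 9.81 * 3777 / 1.435)
V_ms = sqrt(2974.517787) = 54.5391 m/s
V = 54.5391 * 3.6 = 196.3 km/h

196.3


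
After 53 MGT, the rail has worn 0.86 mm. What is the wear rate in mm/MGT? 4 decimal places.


Wear rate = total wear / cumulative tonnage
Rate = 0.86 / 53
Rate = 0.0162 mm/MGT

0.0162


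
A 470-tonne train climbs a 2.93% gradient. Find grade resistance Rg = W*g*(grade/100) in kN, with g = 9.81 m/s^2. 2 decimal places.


Rg = W * 9.81 * grade / 100
Rg = 470 * 9.81 * 2.93 / 100
Rg = 4610.7 * 0.0293
Rg = 135.09 kN

135.09


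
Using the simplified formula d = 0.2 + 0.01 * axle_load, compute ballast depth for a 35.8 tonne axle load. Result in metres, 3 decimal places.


d = 0.2 + 0.01 * 35.8
d = 0.2 + 0.358
d = 0.558 m

0.558


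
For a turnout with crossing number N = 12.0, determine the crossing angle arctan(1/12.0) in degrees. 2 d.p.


1/N = 1/12.0 = 0.083333
angle = arctan(0.083333) = 0.083141 rad
angle = 0.083141 * 180/pi = 4.76 degrees

4.76


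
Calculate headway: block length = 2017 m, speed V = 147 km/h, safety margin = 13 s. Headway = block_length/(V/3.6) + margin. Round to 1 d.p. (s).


V = 147 / 3.6 = 40.8333 m/s
Block traversal time = 2017 / 40.8333 = 49.3959 s
Headway = 49.3959 + 13
Headway = 62.4 s

62.4


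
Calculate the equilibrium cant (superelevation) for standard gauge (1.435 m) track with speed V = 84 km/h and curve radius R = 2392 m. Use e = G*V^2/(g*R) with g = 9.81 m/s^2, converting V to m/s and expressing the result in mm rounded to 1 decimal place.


Convert speed: V = 84 / 3.6 = 23.3333 m/s
Apply formula: e = 1.435 * 23.3333^2 / (9.81 * 2392)
e = 1.435 * 544.4444 / 23465.52
e = 0.033295 m = 33.3 mm

33.3


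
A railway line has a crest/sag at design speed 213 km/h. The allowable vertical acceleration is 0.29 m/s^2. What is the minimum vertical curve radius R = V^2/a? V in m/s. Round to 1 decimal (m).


Convert speed: V = 213 / 3.6 = 59.1667 m/s
V^2 = 3500.6944 m^2/s^2
R_v = 3500.6944 / 0.29
R_v = 12071.4 m

12071.4


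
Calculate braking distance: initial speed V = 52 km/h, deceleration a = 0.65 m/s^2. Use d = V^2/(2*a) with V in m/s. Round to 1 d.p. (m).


Convert speed: V = 52 / 3.6 = 14.4444 m/s
V^2 = 208.642
d = 208.642 / (2 * 0.65)
d = 208.642 / 1.3
d = 160.5 m

160.5


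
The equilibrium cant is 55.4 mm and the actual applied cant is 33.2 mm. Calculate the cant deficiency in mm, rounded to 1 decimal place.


Cant deficiency = equilibrium cant - actual cant
CD = 55.4 - 33.2
CD = 22.2 mm

22.2


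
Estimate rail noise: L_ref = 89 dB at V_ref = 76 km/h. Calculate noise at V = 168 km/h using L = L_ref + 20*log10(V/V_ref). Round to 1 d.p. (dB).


V/V_ref = 168 / 76 = 2.210526
log10(2.210526) = 0.344496
20 * 0.344496 = 6.8899
L = 89 + 6.8899 = 95.9 dB

95.9


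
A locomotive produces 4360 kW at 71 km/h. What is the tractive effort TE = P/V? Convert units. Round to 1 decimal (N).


Convert: P = 4360 kW = 4360000 W
V = 71 / 3.6 = 19.7222 m/s
TE = 4360000 / 19.7222
TE = 221070.4 N

221070.4


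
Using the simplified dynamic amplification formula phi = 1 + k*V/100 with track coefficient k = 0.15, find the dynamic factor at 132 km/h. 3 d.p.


phi = 1 + k * V / 100
phi = 1 + 0.15 * 132 / 100
phi = 1 + 0.198
phi = 1.198

1.198


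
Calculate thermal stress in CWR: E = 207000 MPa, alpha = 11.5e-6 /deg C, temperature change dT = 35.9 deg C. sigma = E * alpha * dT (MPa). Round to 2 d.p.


sigma = E * alpha * dT
sigma = 207000 * 11.5e-6 * 35.9
sigma = 2.3805 * 35.9
sigma = 85.46 MPa

85.46


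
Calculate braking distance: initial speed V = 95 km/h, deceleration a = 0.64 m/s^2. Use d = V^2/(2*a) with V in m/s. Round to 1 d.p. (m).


Convert speed: V = 95 / 3.6 = 26.3889 m/s
V^2 = 696.3735
d = 696.3735 / (2 * 0.64)
d = 696.3735 / 1.28
d = 544.0 m

544.0


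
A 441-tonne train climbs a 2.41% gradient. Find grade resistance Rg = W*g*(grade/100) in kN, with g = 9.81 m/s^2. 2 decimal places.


Rg = W * 9.81 * grade / 100
Rg = 441 * 9.81 * 2.41 / 100
Rg = 4326.21 * 0.0241
Rg = 104.26 kN

104.26


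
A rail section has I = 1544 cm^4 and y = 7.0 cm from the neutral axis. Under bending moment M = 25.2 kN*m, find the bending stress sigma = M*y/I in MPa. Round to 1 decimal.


Convert units:
M = 25.2 kN*m = 25200000 N*mm
y = 7.0 cm = 70 mm
I = 1544 cm^4 = 15440000 mm^4
sigma = 25200000 * 70 / 15440000
sigma = 114.2 MPa

114.2


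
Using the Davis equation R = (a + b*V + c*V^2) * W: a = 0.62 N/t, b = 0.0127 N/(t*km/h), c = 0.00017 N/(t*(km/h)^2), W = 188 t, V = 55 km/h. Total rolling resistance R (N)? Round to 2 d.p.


b*V = 0.0127 * 55 = 0.6985
c*V^2 = 0.00017 * 3025 = 0.51425
R_per_t = 0.62 + 0.6985 + 0.51425 = 1.83275 N/t
R_total = 1.83275 * 188 = 344.56 N

344.56


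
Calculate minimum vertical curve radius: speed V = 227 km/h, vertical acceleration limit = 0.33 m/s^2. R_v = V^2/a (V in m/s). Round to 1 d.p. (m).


Convert speed: V = 227 / 3.6 = 63.0556 m/s
V^2 = 3976.0031 m^2/s^2
R_v = 3976.0031 / 0.33
R_v = 12048.5 m

12048.5


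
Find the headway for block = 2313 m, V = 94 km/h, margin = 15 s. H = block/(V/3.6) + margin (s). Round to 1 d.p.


V = 94 / 3.6 = 26.1111 m/s
Block traversal time = 2313 / 26.1111 = 88.583 s
Headway = 88.583 + 15
Headway = 103.6 s

103.6


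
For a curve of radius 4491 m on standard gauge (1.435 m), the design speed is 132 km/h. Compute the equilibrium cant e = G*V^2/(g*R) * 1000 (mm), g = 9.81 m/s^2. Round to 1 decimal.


Convert speed: V = 132 / 3.6 = 36.6667 m/s
Apply formula: e = 1.435 * 36.6667^2 / (9.81 * 4491)
e = 1.435 * 1344.4444 / 44056.71
e = 0.043791 m = 43.8 mm

43.8


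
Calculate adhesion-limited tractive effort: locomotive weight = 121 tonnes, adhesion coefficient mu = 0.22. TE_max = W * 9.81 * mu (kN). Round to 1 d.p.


TE_max = W * g * mu
TE_max = 121 * 9.81 * 0.22
TE_max = 1187.01 * 0.22
TE_max = 261.1 kN

261.1


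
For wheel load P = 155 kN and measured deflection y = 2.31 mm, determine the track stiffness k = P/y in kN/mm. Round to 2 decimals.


Track stiffness k = P / y
k = 155 / 2.31
k = 67.10 kN/mm

67.10


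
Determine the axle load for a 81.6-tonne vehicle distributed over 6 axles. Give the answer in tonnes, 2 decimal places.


Load per axle = total weight / number of axles
Load = 81.6 / 6
Load = 13.60 tonnes

13.60


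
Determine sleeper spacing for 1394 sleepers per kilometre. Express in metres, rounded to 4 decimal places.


Spacing = 1000 m / number of sleepers
Spacing = 1000 / 1394
Spacing = 0.7174 m

0.7174


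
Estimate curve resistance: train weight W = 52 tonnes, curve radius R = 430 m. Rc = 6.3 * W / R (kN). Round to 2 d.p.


Rc = 6.3 * W / R
Rc = 6.3 * 52 / 430
Rc = 327.6 / 430
Rc = 0.76 kN

0.76


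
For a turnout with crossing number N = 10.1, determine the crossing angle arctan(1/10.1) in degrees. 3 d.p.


1/N = 1/10.1 = 0.09901
angle = arctan(0.09901) = 0.098688 rad
angle = 0.098688 * 180/pi = 5.654 degrees

5.654


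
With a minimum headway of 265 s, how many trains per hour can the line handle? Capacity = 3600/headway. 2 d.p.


Capacity = 3600 / headway
Capacity = 3600 / 265
Capacity = 13.58 trains/hour

13.58


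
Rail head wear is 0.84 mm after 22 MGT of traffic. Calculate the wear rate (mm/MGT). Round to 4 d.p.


Wear rate = total wear / cumulative tonnage
Rate = 0.84 / 22
Rate = 0.0382 mm/MGT

0.0382


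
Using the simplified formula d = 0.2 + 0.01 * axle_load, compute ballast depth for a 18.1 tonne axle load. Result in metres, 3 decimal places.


d = 0.2 + 0.01 * 18.1
d = 0.2 + 0.181
d = 0.381 m

0.381


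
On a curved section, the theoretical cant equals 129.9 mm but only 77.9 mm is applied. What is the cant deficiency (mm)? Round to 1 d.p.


Cant deficiency = equilibrium cant - actual cant
CD = 129.9 - 77.9
CD = 52.0 mm

52.0


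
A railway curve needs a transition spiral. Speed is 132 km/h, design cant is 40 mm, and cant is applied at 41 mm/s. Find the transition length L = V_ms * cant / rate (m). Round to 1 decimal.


Convert speed: V = 132 / 3.6 = 36.6667 m/s
L = 36.6667 * 40 / 41
L = 1466.6667 / 41
L = 35.8 m

35.8


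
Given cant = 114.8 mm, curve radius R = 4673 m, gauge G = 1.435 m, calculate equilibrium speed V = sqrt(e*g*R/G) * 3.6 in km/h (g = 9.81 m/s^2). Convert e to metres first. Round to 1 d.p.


Convert cant: e = 114.8 mm = 0.1148 m
V_ms = sqrt(0.1148 * 9.81 * 4673 / 1.435)
V_ms = sqrt(3667.3704) = 60.5588 m/s
V = 60.5588 * 3.6 = 218.0 km/h

218.0


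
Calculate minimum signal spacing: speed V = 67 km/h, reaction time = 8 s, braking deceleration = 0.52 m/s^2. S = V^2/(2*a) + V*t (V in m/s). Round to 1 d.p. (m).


V = 67 / 3.6 = 18.6111 m/s
Braking distance = 18.6111^2 / (2*0.52) = 333.0514 m
Sighting distance = 18.6111 * 8 = 148.8889 m
S = 333.0514 + 148.8889 = 481.9 m

481.9


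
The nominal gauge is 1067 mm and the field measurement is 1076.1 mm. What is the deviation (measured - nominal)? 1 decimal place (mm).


Deviation = measured - nominal
Deviation = 1076.1 - 1067
Deviation = 9.1 mm

9.1


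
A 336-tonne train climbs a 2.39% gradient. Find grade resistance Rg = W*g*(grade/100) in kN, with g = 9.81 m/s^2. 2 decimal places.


Rg = W * 9.81 * grade / 100
Rg = 336 * 9.81 * 2.39 / 100
Rg = 3296.16 * 0.0239
Rg = 78.78 kN

78.78


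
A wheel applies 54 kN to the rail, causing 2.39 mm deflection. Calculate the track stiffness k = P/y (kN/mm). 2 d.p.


Track stiffness k = P / y
k = 54 / 2.39
k = 22.59 kN/mm

22.59


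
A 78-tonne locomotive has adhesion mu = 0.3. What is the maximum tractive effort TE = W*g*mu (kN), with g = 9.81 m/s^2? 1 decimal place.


TE_max = W * g * mu
TE_max = 78 * 9.81 * 0.3
TE_max = 765.18 * 0.3
TE_max = 229.6 kN

229.6


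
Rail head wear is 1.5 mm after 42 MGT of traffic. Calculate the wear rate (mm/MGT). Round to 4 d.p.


Wear rate = total wear / cumulative tonnage
Rate = 1.5 / 42
Rate = 0.0357 mm/MGT

0.0357


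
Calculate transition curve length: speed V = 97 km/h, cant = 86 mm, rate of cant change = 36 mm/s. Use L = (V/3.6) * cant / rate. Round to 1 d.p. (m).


Convert speed: V = 97 / 3.6 = 26.9444 m/s
L = 26.9444 * 86 / 36
L = 2317.2222 / 36
L = 64.4 m

64.4


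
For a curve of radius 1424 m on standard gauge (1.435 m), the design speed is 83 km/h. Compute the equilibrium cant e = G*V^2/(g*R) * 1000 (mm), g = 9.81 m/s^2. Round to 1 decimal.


Convert speed: V = 83 / 3.6 = 23.0556 m/s
Apply formula: e = 1.435 * 23.0556^2 / (9.81 * 1424)
e = 1.435 * 531.5586 / 13969.44
e = 0.054604 m = 54.6 mm

54.6


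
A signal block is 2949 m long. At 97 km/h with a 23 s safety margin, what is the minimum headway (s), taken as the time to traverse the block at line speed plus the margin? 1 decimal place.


V = 97 / 3.6 = 26.9444 m/s
Block traversal time = 2949 / 26.9444 = 109.4474 s
Headway = 109.4474 + 23
Headway = 132.4 s

132.4


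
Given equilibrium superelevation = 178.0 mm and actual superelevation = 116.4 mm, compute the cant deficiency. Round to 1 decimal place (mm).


Cant deficiency = equilibrium cant - actual cant
CD = 178.0 - 116.4
CD = 61.6 mm

61.6


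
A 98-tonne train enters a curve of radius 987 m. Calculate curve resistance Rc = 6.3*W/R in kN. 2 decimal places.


Rc = 6.3 * W / R
Rc = 6.3 * 98 / 987
Rc = 617.4 / 987
Rc = 0.63 kN

0.63


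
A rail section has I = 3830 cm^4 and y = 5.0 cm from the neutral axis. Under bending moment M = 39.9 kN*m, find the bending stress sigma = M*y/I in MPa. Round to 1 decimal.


Convert units:
M = 39.9 kN*m = 39900000 N*mm
y = 5.0 cm = 50 mm
I = 3830 cm^4 = 38300000 mm^4
sigma = 39900000 * 50 / 38300000
sigma = 52.1 MPa

52.1


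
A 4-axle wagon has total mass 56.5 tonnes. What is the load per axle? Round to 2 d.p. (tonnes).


Load per axle = total weight / number of axles
Load = 56.5 / 4
Load = 14.13 tonnes

14.13


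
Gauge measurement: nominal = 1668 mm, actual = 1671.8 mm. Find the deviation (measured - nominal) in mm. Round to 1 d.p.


Deviation = measured - nominal
Deviation = 1671.8 - 1668
Deviation = 3.8 mm

3.8


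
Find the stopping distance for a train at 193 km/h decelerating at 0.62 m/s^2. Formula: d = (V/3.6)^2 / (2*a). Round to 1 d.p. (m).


Convert speed: V = 193 / 3.6 = 53.6111 m/s
V^2 = 2874.1512
d = 2874.1512 / (2 * 0.62)
d = 2874.1512 / 1.24
d = 2317.9 m

2317.9


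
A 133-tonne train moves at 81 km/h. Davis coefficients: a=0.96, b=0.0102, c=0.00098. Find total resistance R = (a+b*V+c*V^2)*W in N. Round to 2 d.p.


b*V = 0.0102 * 81 = 0.8262
c*V^2 = 0.00098 * 6561 = 6.42978
R_per_t = 0.96 + 0.8262 + 6.42978 = 8.21598 N/t
R_total = 8.21598 * 133 = 1092.73 N

1092.73


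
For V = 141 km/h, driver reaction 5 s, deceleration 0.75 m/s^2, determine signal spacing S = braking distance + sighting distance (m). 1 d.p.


V = 141 / 3.6 = 39.1667 m/s
Braking distance = 39.1667^2 / (2*0.75) = 1022.6852 m
Sighting distance = 39.1667 * 5 = 195.8333 m
S = 1022.6852 + 195.8333 = 1218.5 m

1218.5


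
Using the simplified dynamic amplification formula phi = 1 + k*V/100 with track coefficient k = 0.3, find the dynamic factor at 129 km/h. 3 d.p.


phi = 1 + k * V / 100
phi = 1 + 0.3 * 129 / 100
phi = 1 + 0.387
phi = 1.387

1.387


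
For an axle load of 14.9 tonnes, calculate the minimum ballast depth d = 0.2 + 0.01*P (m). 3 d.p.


d = 0.2 + 0.01 * 14.9
d = 0.2 + 0.149
d = 0.349 m

0.349


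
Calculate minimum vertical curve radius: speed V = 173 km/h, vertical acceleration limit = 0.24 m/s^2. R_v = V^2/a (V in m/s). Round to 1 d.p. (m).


Convert speed: V = 173 / 3.6 = 48.0556 m/s
V^2 = 2309.3364 m^2/s^2
R_v = 2309.3364 / 0.24
R_v = 9622.2 m

9622.2


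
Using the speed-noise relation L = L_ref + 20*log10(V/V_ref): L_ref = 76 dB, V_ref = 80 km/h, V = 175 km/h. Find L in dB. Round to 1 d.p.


V/V_ref = 175 / 80 = 2.1875
log10(2.1875) = 0.339948
20 * 0.339948 = 6.799
L = 76 + 6.799 = 82.8 dB

82.8


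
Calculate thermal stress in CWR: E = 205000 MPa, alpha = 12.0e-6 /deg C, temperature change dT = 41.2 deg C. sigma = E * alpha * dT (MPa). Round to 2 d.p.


sigma = E * alpha * dT
sigma = 205000 * 12.0e-6 * 41.2
sigma = 2.46 * 41.2
sigma = 101.35 MPa

101.35


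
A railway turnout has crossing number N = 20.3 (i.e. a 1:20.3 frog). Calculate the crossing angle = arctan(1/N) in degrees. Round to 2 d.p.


1/N = 1/20.3 = 0.049261
angle = arctan(0.049261) = 0.049221 rad
angle = 0.049221 * 180/pi = 2.82 degrees

2.82


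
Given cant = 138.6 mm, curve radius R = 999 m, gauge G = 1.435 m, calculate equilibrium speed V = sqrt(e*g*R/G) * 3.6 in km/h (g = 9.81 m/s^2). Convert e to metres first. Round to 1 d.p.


Convert cant: e = 138.6 mm = 0.1386 m
V_ms = sqrt(0.1386 * 9.81 * 999 / 1.435)
V_ms = sqrt(946.554937) = 30.7661 m/s
V = 30.7661 * 3.6 = 110.8 km/h

110.8


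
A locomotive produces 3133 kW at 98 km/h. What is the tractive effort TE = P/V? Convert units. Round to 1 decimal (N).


Convert: P = 3133 kW = 3133000 W
V = 98 / 3.6 = 27.2222 m/s
TE = 3133000 / 27.2222
TE = 115089.8 N

115089.8


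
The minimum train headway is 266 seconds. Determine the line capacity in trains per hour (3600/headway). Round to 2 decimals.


Capacity = 3600 / headway
Capacity = 3600 / 266
Capacity = 13.53 trains/hour

13.53


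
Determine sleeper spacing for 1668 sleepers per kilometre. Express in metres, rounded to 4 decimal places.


Spacing = 1000 m / number of sleepers
Spacing = 1000 / 1668
Spacing = 0.5995 m

0.5995


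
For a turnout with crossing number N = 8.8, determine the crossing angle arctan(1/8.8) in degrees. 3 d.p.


1/N = 1/8.8 = 0.113636
angle = arctan(0.113636) = 0.113151 rad
angle = 0.113151 * 180/pi = 6.483 degrees

6.483


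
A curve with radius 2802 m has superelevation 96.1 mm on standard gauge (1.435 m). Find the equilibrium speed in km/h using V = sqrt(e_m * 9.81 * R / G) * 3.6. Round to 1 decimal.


Convert cant: e = 96.1 mm = 0.0961 m
V_ms = sqrt(0.0961 * 9.81 * 2802 / 1.435)
V_ms = sqrt(1840.808559) = 42.9046 m/s
V = 42.9046 * 3.6 = 154.5 km/h

154.5


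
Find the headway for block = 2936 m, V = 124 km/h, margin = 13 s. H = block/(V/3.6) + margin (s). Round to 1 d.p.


V = 124 / 3.6 = 34.4444 m/s
Block traversal time = 2936 / 34.4444 = 85.2387 s
Headway = 85.2387 + 13
Headway = 98.2 s

98.2


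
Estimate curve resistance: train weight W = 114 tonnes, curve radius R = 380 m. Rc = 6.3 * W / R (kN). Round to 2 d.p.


Rc = 6.3 * W / R
Rc = 6.3 * 114 / 380
Rc = 718.2 / 380
Rc = 1.89 kN

1.89


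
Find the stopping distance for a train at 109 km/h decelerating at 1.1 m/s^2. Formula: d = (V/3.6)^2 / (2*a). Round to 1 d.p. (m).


Convert speed: V = 109 / 3.6 = 30.2778 m/s
V^2 = 916.7438
d = 916.7438 / (2 * 1.1)
d = 916.7438 / 2.2
d = 416.7 m

416.7


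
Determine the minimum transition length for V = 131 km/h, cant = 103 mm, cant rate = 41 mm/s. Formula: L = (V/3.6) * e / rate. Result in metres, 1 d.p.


Convert speed: V = 131 / 3.6 = 36.3889 m/s
L = 36.3889 * 103 / 41
L = 3748.0556 / 41
L = 91.4 m

91.4


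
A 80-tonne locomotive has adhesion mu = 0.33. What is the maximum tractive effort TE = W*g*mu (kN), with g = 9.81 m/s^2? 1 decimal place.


TE_max = W * g * mu
TE_max = 80 * 9.81 * 0.33
TE_max = 784.8 * 0.33
TE_max = 259.0 kN

259.0


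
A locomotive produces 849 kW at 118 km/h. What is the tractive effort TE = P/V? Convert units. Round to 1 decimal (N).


Convert: P = 849 kW = 849000 W
V = 118 / 3.6 = 32.7778 m/s
TE = 849000 / 32.7778
TE = 25901.7 N

25901.7


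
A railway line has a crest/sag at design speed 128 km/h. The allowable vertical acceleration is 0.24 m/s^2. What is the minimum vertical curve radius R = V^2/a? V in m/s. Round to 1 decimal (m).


Convert speed: V = 128 / 3.6 = 35.5556 m/s
V^2 = 1264.1975 m^2/s^2
R_v = 1264.1975 / 0.24
R_v = 5267.5 m

5267.5


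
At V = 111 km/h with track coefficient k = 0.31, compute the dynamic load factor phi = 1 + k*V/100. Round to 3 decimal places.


phi = 1 + k * V / 100
phi = 1 + 0.31 * 111 / 100
phi = 1 + 0.3441
phi = 1.344

1.344


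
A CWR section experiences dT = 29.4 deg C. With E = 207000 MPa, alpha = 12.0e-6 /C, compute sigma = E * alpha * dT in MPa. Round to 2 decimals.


sigma = E * alpha * dT
sigma = 207000 * 12.0e-6 * 29.4
sigma = 2.484 * 29.4
sigma = 73.03 MPa

73.03


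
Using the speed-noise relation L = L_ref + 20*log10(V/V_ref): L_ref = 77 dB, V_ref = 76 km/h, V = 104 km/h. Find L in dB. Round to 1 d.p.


V/V_ref = 104 / 76 = 1.368421
log10(1.368421) = 0.13622
20 * 0.13622 = 2.7244
L = 77 + 2.7244 = 79.7 dB

79.7


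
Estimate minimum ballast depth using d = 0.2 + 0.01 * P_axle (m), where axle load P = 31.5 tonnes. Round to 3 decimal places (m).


d = 0.2 + 0.01 * 31.5
d = 0.2 + 0.315
d = 0.515 m

0.515


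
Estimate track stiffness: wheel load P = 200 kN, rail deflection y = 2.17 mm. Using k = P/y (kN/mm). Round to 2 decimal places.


Track stiffness k = P / y
k = 200 / 2.17
k = 92.17 kN/mm

92.17


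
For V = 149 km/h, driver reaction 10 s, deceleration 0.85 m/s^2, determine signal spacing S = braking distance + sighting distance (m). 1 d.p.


V = 149 / 3.6 = 41.3889 m/s
Braking distance = 41.3889^2 / (2*0.85) = 1007.6707 m
Sighting distance = 41.3889 * 10 = 413.8889 m
S = 1007.6707 + 413.8889 = 1421.6 m

1421.6


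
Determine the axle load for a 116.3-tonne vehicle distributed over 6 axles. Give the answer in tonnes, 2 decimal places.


Load per axle = total weight / number of axles
Load = 116.3 / 6
Load = 19.38 tonnes

19.38


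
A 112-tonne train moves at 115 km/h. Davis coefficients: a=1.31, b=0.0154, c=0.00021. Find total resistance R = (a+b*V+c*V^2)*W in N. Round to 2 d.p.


b*V = 0.0154 * 115 = 1.771
c*V^2 = 0.00021 * 13225 = 2.77725
R_per_t = 1.31 + 1.771 + 2.77725 = 5.85825 N/t
R_total = 5.85825 * 112 = 656.12 N

656.12


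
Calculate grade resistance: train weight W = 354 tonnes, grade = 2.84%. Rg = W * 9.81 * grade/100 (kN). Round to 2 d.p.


Rg = W * 9.81 * grade / 100
Rg = 354 * 9.81 * 2.84 / 100
Rg = 3472.74 * 0.0284
Rg = 98.63 kN

98.63


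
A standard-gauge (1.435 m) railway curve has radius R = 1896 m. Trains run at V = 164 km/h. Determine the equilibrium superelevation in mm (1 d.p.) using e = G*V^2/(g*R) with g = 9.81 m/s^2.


Convert speed: V = 164 / 3.6 = 45.5556 m/s
Apply formula: e = 1.435 * 45.5556^2 / (9.81 * 1896)
e = 1.435 * 2075.3086 / 18599.76
e = 0.160113 m = 160.1 mm

160.1


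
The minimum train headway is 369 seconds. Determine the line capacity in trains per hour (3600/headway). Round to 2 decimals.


Capacity = 3600 / headway
Capacity = 3600 / 369
Capacity = 9.76 trains/hour

9.76


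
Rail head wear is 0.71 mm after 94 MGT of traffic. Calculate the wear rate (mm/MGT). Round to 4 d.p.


Wear rate = total wear / cumulative tonnage
Rate = 0.71 / 94
Rate = 0.0076 mm/MGT

0.0076


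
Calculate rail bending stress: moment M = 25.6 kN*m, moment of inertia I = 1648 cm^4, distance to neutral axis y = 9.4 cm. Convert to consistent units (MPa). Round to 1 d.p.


Convert units:
M = 25.6 kN*m = 25600000 N*mm
y = 9.4 cm = 94 mm
I = 1648 cm^4 = 16480000 mm^4
sigma = 25600000 * 94 / 16480000
sigma = 146.0 MPa

146.0


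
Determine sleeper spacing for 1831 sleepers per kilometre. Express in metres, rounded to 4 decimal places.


Spacing = 1000 m / number of sleepers
Spacing = 1000 / 1831
Spacing = 0.5461 m

0.5461


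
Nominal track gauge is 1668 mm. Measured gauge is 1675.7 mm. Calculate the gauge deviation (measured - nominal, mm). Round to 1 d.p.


Deviation = measured - nominal
Deviation = 1675.7 - 1668
Deviation = 7.7 mm

7.7


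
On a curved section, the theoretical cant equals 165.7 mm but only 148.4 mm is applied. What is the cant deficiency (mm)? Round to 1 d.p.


Cant deficiency = equilibrium cant - actual cant
CD = 165.7 - 148.4
CD = 17.3 mm

17.3


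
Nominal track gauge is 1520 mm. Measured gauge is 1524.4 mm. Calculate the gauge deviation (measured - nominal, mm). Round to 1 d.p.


Deviation = measured - nominal
Deviation = 1524.4 - 1520
Deviation = 4.4 mm

4.4


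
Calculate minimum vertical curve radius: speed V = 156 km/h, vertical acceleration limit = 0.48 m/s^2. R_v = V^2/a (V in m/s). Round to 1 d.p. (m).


Convert speed: V = 156 / 3.6 = 43.3333 m/s
V^2 = 1877.7778 m^2/s^2
R_v = 1877.7778 / 0.48
R_v = 3912.0 m

3912.0


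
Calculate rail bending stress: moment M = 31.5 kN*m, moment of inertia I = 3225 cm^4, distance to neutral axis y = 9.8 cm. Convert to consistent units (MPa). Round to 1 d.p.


Convert units:
M = 31.5 kN*m = 31500000 N*mm
y = 9.8 cm = 98 mm
I = 3225 cm^4 = 32250000 mm^4
sigma = 31500000 * 98 / 32250000
sigma = 95.7 MPa

95.7


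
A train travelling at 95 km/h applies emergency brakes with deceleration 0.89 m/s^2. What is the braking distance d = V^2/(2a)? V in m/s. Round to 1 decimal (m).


Convert speed: V = 95 / 3.6 = 26.3889 m/s
V^2 = 696.3735
d = 696.3735 / (2 * 0.89)
d = 696.3735 / 1.78
d = 391.2 m

391.2


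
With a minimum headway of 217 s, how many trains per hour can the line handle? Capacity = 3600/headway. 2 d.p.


Capacity = 3600 / headway
Capacity = 3600 / 217
Capacity = 16.59 trains/hour

16.59


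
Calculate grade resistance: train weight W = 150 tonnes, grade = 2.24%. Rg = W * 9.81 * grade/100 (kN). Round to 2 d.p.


Rg = W * 9.81 * grade / 100
Rg = 150 * 9.81 * 2.24 / 100
Rg = 1471.5 * 0.0224
Rg = 32.96 kN

32.96


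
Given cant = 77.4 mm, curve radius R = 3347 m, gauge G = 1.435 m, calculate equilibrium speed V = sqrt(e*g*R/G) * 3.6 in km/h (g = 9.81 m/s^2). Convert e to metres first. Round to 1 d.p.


Convert cant: e = 77.4 mm = 0.0774 m
V_ms = sqrt(0.0774 * 9.81 * 3347 / 1.435)
V_ms = sqrt(1770.9805) = 42.083 m/s
V = 42.083 * 3.6 = 151.5 km/h

151.5


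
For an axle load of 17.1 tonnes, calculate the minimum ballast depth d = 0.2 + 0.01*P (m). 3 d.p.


d = 0.2 + 0.01 * 17.1
d = 0.2 + 0.171
d = 0.371 m

0.371


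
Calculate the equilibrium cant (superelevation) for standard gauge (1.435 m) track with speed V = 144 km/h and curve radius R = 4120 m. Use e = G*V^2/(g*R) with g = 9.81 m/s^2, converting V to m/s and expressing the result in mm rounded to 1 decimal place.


Convert speed: V = 144 / 3.6 = 40.0 m/s
Apply formula: e = 1.435 * 40.0^2 / (9.81 * 4120)
e = 1.435 * 1600.0 / 40417.2
e = 0.056807 m = 56.8 mm

56.8


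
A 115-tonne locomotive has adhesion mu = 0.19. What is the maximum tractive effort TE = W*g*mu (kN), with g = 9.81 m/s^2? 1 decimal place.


TE_max = W * g * mu
TE_max = 115 * 9.81 * 0.19
TE_max = 1128.15 * 0.19
TE_max = 214.3 kN

214.3


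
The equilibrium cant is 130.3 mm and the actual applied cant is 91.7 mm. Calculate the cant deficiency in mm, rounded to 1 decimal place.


Cant deficiency = equilibrium cant - actual cant
CD = 130.3 - 91.7
CD = 38.6 mm

38.6


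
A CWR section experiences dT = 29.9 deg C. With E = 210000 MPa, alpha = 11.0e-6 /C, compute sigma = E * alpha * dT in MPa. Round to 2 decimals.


sigma = E * alpha * dT
sigma = 210000 * 11.0e-6 * 29.9
sigma = 2.31 * 29.9
sigma = 69.07 MPa

69.07


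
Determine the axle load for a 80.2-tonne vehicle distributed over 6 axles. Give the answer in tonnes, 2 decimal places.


Load per axle = total weight / number of axles
Load = 80.2 / 6
Load = 13.37 tonnes

13.37


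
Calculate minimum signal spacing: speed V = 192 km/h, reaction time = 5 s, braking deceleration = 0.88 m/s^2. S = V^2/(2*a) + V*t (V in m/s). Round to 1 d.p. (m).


V = 192 / 3.6 = 53.3333 m/s
Braking distance = 53.3333^2 / (2*0.88) = 1616.1616 m
Sighting distance = 53.3333 * 5 = 266.6667 m
S = 1616.1616 + 266.6667 = 1882.8 m

1882.8


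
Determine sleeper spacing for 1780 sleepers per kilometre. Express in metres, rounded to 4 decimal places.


Spacing = 1000 m / number of sleepers
Spacing = 1000 / 1780
Spacing = 0.5618 m

0.5618


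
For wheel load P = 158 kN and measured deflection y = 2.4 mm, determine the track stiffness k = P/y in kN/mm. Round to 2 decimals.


Track stiffness k = P / y
k = 158 / 2.4
k = 65.83 kN/mm

65.83


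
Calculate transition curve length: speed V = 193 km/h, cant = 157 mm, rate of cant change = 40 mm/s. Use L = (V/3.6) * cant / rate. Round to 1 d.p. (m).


Convert speed: V = 193 / 3.6 = 53.6111 m/s
L = 53.6111 * 157 / 40
L = 8416.9444 / 40
L = 210.4 m

210.4


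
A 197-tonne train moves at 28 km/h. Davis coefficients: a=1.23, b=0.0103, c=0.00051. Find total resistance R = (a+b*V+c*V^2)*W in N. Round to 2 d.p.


b*V = 0.0103 * 28 = 0.2884
c*V^2 = 0.00051 * 784 = 0.39984
R_per_t = 1.23 + 0.2884 + 0.39984 = 1.91824 N/t
R_total = 1.91824 * 197 = 377.89 N

377.89


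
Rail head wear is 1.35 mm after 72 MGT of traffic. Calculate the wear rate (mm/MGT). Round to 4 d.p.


Wear rate = total wear / cumulative tonnage
Rate = 1.35 / 72
Rate = 0.0188 mm/MGT

0.0188


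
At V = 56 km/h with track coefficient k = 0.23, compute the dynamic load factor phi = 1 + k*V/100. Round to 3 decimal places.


phi = 1 + k * V / 100
phi = 1 + 0.23 * 56 / 100
phi = 1 + 0.1288
phi = 1.129

1.129


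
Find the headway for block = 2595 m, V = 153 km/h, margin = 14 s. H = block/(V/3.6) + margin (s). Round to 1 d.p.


V = 153 / 3.6 = 42.5 m/s
Block traversal time = 2595 / 42.5 = 61.0588 s
Headway = 61.0588 + 14
Headway = 75.1 s

75.1


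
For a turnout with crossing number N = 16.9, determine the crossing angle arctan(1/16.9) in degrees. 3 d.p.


1/N = 1/16.9 = 0.059172
angle = arctan(0.059172) = 0.059103 rad
angle = 0.059103 * 180/pi = 3.386 degrees

3.386


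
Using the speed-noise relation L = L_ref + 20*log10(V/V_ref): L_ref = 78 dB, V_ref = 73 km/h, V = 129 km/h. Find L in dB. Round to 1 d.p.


V/V_ref = 129 / 73 = 1.767123
log10(1.767123) = 0.247267
20 * 0.247267 = 4.9453
L = 78 + 4.9453 = 82.9 dB

82.9


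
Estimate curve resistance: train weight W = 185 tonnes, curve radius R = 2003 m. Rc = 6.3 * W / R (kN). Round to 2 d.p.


Rc = 6.3 * W / R
Rc = 6.3 * 185 / 2003
Rc = 1165.5 / 2003
Rc = 0.58 kN

0.58


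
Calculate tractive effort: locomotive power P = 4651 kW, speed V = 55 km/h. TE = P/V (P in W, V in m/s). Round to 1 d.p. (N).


Convert: P = 4651 kW = 4651000 W
V = 55 / 3.6 = 15.2778 m/s
TE = 4651000 / 15.2778
TE = 304429.1 N

304429.1


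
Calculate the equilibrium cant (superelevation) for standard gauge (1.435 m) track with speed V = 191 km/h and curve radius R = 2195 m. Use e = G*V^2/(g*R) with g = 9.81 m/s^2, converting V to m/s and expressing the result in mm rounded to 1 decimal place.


Convert speed: V = 191 / 3.6 = 53.0556 m/s
Apply formula: e = 1.435 * 53.0556^2 / (9.81 * 2195)
e = 1.435 * 2814.892 / 21532.95
e = 0.18759 m = 187.6 mm

187.6


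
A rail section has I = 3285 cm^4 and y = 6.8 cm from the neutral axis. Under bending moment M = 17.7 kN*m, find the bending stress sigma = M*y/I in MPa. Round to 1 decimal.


Convert units:
M = 17.7 kN*m = 17700000 N*mm
y = 6.8 cm = 68 mm
I = 3285 cm^4 = 32850000 mm^4
sigma = 17700000 * 68 / 32850000
sigma = 36.6 MPa

36.6


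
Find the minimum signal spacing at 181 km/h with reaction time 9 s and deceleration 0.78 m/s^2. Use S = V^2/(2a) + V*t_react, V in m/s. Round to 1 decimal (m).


V = 181 / 3.6 = 50.2778 m/s
Braking distance = 50.2778^2 / (2*0.78) = 1620.4198 m
Sighting distance = 50.2778 * 9 = 452.5 m
S = 1620.4198 + 452.5 = 2072.9 m

2072.9


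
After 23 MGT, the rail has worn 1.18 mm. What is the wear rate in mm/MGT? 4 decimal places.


Wear rate = total wear / cumulative tonnage
Rate = 1.18 / 23
Rate = 0.0513 mm/MGT

0.0513


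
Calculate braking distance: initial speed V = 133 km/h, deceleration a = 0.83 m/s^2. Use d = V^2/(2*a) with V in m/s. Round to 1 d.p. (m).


Convert speed: V = 133 / 3.6 = 36.9444 m/s
V^2 = 1364.892
d = 1364.892 / (2 * 0.83)
d = 1364.892 / 1.66
d = 822.2 m

822.2


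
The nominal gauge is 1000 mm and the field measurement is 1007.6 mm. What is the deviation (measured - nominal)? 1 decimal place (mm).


Deviation = measured - nominal
Deviation = 1007.6 - 1000
Deviation = 7.6 mm

7.6


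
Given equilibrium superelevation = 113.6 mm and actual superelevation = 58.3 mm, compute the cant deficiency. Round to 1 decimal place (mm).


Cant deficiency = equilibrium cant - actual cant
CD = 113.6 - 58.3
CD = 55.3 mm

55.3


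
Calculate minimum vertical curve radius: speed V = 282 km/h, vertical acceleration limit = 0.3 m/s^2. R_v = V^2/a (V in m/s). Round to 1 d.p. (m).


Convert speed: V = 282 / 3.6 = 78.3333 m/s
V^2 = 6136.1111 m^2/s^2
R_v = 6136.1111 / 0.3
R_v = 20453.7 m

20453.7


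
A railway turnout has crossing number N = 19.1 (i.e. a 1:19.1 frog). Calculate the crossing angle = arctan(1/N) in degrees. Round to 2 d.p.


1/N = 1/19.1 = 0.052356
angle = arctan(0.052356) = 0.052308 rad
angle = 0.052308 * 180/pi = 3.00 degrees

3.00


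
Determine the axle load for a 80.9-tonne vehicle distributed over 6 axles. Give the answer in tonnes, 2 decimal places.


Load per axle = total weight / number of axles
Load = 80.9 / 6
Load = 13.48 tonnes

13.48


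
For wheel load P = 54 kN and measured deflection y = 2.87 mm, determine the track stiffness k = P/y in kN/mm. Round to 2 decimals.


Track stiffness k = P / y
k = 54 / 2.87
k = 18.82 kN/mm

18.82


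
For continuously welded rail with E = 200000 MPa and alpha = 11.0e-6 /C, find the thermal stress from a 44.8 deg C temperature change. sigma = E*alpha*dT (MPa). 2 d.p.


sigma = E * alpha * dT
sigma = 200000 * 11.0e-6 * 44.8
sigma = 2.2 * 44.8
sigma = 98.56 MPa

98.56


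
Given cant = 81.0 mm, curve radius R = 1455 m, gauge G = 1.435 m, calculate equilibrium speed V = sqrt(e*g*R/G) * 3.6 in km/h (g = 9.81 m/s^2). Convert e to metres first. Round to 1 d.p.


Convert cant: e = 81.0 mm = 0.0810 m
V_ms = sqrt(0.0810 * 9.81 * 1455 / 1.435)
V_ms = sqrt(805.684704) = 28.3846 m/s
V = 28.3846 * 3.6 = 102.2 km/h

102.2


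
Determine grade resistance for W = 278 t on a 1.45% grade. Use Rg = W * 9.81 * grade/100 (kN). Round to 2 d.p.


Rg = W * 9.81 * grade / 100
Rg = 278 * 9.81 * 1.45 / 100
Rg = 2727.18 * 0.0145
Rg = 39.54 kN

39.54


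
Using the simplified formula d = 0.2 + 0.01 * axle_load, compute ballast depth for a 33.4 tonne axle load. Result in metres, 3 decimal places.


d = 0.2 + 0.01 * 33.4
d = 0.2 + 0.334
d = 0.534 m

0.534


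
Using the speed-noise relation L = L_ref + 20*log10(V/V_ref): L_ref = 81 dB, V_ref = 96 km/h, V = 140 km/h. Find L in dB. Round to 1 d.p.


V/V_ref = 140 / 96 = 1.458333
log10(1.458333) = 0.163857
20 * 0.163857 = 3.2771
L = 81 + 3.2771 = 84.3 dB

84.3


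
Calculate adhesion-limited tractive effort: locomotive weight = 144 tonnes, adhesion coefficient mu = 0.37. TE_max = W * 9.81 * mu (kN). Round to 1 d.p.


TE_max = W * g * mu
TE_max = 144 * 9.81 * 0.37
TE_max = 1412.64 * 0.37
TE_max = 522.7 kN

522.7


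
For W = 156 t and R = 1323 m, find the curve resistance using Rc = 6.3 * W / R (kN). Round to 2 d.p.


Rc = 6.3 * W / R
Rc = 6.3 * 156 / 1323
Rc = 982.8 / 1323
Rc = 0.74 kN

0.74


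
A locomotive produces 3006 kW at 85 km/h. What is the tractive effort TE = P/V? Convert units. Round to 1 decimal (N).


Convert: P = 3006 kW = 3006000 W
V = 85 / 3.6 = 23.6111 m/s
TE = 3006000 / 23.6111
TE = 127312.9 N

127312.9


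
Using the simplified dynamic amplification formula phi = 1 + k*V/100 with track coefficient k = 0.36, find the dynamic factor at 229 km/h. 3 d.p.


phi = 1 + k * V / 100
phi = 1 + 0.36 * 229 / 100
phi = 1 + 0.8244
phi = 1.824

1.824


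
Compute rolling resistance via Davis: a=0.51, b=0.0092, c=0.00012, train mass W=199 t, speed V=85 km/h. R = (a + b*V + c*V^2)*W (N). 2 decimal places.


b*V = 0.0092 * 85 = 0.782
c*V^2 = 0.00012 * 7225 = 0.867
R_per_t = 0.51 + 0.782 + 0.867 = 2.159 N/t
R_total = 2.159 * 199 = 429.64 N

429.64


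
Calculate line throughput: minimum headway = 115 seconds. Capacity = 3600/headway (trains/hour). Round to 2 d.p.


Capacity = 3600 / headway
Capacity = 3600 / 115
Capacity = 31.30 trains/hour

31.30


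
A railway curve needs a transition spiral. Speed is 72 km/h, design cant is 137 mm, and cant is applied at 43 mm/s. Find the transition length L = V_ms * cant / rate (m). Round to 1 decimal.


Convert speed: V = 72 / 3.6 = 20.0 m/s
L = 20.0 * 137 / 43
L = 2740.0 / 43
L = 63.7 m

63.7


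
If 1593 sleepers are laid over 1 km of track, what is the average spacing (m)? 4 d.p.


Spacing = 1000 m / number of sleepers
Spacing = 1000 / 1593
Spacing = 0.6277 m

0.6277


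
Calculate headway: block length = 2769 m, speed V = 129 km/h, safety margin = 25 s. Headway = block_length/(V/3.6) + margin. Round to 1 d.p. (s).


V = 129 / 3.6 = 35.8333 m/s
Block traversal time = 2769 / 35.8333 = 77.2744 s
Headway = 77.2744 + 25
Headway = 102.3 s

102.3


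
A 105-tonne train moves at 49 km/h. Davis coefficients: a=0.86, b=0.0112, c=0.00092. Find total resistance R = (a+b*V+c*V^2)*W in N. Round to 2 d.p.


b*V = 0.0112 * 49 = 0.5488
c*V^2 = 0.00092 * 2401 = 2.20892
R_per_t = 0.86 + 0.5488 + 2.20892 = 3.61772 N/t
R_total = 3.61772 * 105 = 379.86 N

379.86


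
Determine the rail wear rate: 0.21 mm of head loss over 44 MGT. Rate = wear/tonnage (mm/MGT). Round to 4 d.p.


Wear rate = total wear / cumulative tonnage
Rate = 0.21 / 44
Rate = 0.0048 mm/MGT

0.0048


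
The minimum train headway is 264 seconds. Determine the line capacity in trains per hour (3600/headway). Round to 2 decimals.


Capacity = 3600 / headway
Capacity = 3600 / 264
Capacity = 13.64 trains/hour

13.64


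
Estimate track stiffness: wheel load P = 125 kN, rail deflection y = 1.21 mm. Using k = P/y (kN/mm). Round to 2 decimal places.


Track stiffness k = P / y
k = 125 / 1.21
k = 103.31 kN/mm

103.31


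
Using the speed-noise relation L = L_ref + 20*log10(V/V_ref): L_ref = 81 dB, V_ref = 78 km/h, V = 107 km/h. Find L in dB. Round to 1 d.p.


V/V_ref = 107 / 78 = 1.371795
log10(1.371795) = 0.137289
20 * 0.137289 = 2.7458
L = 81 + 2.7458 = 83.7 dB

83.7


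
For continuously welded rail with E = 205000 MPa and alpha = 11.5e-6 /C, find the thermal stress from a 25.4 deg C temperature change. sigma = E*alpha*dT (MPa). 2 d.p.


sigma = E * alpha * dT
sigma = 205000 * 11.5e-6 * 25.4
sigma = 2.3575 * 25.4
sigma = 59.88 MPa

59.88


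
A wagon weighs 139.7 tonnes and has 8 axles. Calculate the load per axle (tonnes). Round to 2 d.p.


Load per axle = total weight / number of axles
Load = 139.7 / 8
Load = 17.46 tonnes

17.46


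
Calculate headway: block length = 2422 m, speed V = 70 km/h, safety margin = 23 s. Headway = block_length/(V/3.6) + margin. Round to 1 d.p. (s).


V = 70 / 3.6 = 19.4444 m/s
Block traversal time = 2422 / 19.4444 = 124.56 s
Headway = 124.56 + 23
Headway = 147.6 s

147.6
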